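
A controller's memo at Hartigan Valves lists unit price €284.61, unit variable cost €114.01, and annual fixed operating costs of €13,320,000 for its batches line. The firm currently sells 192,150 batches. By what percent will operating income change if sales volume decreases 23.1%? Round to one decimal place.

-38.9%

Contribution at this volume is 192,150 × €170.60 = €32,780,790.00.
Subtracting fixed costs: EBIT = €32,780,790.00 − €13,320,000 = €19,460,790.00.
So DOL = total CM / EBIT = €32,780,790.00 / €19,460,790.00 = 1.6845.
Operating income changes by 1.6845 × -23.1% = -38.9%.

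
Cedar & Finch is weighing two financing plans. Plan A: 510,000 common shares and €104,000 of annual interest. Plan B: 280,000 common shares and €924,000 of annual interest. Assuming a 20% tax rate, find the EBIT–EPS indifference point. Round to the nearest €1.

At indifference, (EBIT − 104,000)(1 − t)/510,000 = (EBIT − 924,000)(1 − t)/280,000.
The (1 − t) factor cancels: (EBIT − 104,000) × 280,000 = (EBIT − 924,000) × 510,000.
EBIT × (510,000 − 280,000) = 924,000 × 510,000 − 104,000 × 280,000 = 442,120,000,000, so EBIT = 442,120,000,000 ÷ 230,000 = 1,922,260.87.

€1,922,261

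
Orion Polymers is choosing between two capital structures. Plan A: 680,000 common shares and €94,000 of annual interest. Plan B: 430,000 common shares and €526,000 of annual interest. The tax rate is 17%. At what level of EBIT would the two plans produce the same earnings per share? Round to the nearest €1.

Set EPS_A = EPS_B: (EBIT − €94,000)(1 − 0.17) ÷ 680,000 = (EBIT − €526,000)(1 − 0.17) ÷ 430,000.
Cancelling (1 − t) and cross-multiplying: 430,000·(EBIT − 94,000) = 680,000·(EBIT − 526,000).
Solving, EBIT = (526,000·680,000 − 94,000·430,000) / (680,000 − 430,000) = 317,260,000,000 / 250,000 = 1,269,040.00.

€1,269,040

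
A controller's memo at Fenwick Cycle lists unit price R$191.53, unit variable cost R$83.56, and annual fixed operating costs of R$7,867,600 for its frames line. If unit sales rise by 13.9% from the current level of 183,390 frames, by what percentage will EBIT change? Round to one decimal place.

Total contribution margin = 183,390 × R$107.97 = R$19,800,618.30.
EBIT = R$19,800,618.30 − R$7,867,600 = R$11,933,018.30.
DOL = contribution ÷ EBIT = R$19,800,618.30 ÷ R$11,933,018.30 = 1.6593.
%ΔEBIT = DOL × %ΔSales = 1.6593 × +13.9% = +23.1%.

+23.1%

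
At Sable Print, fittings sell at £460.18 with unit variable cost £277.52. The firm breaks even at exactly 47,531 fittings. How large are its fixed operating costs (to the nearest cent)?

Contribution margin per unit = £460.18 − £277.52 = £182.66.
Since BE = FC / CM, FC = 47,531 × £182.66 = £8,682,012.46.

£8,682,012.46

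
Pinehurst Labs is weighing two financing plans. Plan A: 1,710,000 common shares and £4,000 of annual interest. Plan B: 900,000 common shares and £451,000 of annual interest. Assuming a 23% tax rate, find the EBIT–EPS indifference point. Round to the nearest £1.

£947,667

At indifference, (EBIT − 4,000)(1 − t)/1,710,000 = (EBIT − 451,000)(1 − t)/900,000.
The (1 − t) factor cancels: (EBIT − 4,000) × 900,000 = (EBIT − 451,000) × 1,710,000.
Solving, EBIT = (451,000·1,710,000 − 4,000·900,000) / (1,710,000 − 900,000) = 767,610,000,000 / 810,000 = 947,666.67.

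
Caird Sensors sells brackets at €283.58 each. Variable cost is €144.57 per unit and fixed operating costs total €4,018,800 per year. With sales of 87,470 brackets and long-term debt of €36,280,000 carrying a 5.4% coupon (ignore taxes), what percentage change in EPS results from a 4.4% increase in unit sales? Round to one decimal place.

Total contribution margin = 87,470 × €139.01 = €12,159,204.70.
Subtracting fixed costs: EBIT = €12,159,204.70 − €4,018,800 = €8,140,404.70.
Interest = €1,959,120.00, so EBIT − I = €6,181,284.70.
Degree of combined leverage = contribution ÷ (EBIT − I) = €12,159,204.70 ÷ €6,181,284.70 = 1.9671.
EPS therefore changes by 1.9671 × (+4.4%) = +8.7%.

+8.7%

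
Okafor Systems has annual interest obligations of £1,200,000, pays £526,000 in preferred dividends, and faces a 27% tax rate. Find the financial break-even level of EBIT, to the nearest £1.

£1,920,548

Preferred dividends are paid after tax, so their pre-tax equivalent is £526,000 ÷ (1 − 0.27) = £720,547.95.
EPS = 0 when EBIT covers interest plus the pre-tax preferred burden: £1,200,000 + £720,547.95 = £1,920,547.95.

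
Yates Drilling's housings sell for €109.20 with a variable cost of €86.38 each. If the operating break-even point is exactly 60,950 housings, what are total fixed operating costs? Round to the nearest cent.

Unit CM = price − variable cost = €109.20 − €86.38 = €22.82.
Fixed costs = break-even units × CM = 60,950 × €22.82 = €1,390,879.00.

€1,390,879.00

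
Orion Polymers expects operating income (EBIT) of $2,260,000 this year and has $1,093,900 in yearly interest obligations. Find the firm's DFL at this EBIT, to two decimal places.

Interest = $1,093,900.00.
Degree of financial leverage = EBIT / (EBIT − interest) = $2,260,000 / $1,166,100.00 = 1.9381.

1.94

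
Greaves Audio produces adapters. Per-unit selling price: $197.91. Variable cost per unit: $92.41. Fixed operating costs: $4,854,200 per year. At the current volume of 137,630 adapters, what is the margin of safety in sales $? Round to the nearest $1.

$18,132,242

Each unit contributes $197.91 − $92.41 = $105.50. Break-even units = $4,854,200 ÷ $105.50 = 46,011.37; break-even revenue = 46,011.37 × $197.91 = $9,106,111.11.
Actual sales revenue = 137,630 × $197.91 = $27,238,353.30.
Margin of safety = $27,238,353.30 − $9,106,111.11 = $18,132,242.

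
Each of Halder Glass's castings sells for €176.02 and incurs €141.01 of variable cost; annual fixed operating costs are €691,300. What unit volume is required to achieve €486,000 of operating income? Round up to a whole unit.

33,628 castings

Each unit contributes €176.02 − €141.01 = €35.01.
Required volume = (fixed costs + target profit) ÷ CM = (€691,300 + €486,000) ÷ €35.01 = 33,627.53, so 33,628 castings.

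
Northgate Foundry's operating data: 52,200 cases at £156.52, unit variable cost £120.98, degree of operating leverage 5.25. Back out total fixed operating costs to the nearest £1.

Contribution at this volume is 52,200 × £35.54 = £1,855,188.00.
Since DOL = CM ÷ EBIT, EBIT = £1,855,188.00 ÷ 5.25 = £353,369.14.
Fixed costs = CM − EBIT = £1,855,188.00 − £353,369.14 = £1,501,819.

£1,501,819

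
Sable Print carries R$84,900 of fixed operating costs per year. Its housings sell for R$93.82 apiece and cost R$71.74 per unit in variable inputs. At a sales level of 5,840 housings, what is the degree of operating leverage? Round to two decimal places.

2.93

At 5,840 units, contribution = 5,840 × R$22.08 = R$128,947.20.
Operating income = contribution − fixed costs = R$128,947.20 − R$84,900 = R$44,047.20.
DOL = contribution ÷ EBIT = R$128,947.20 ÷ R$44,047.20 = 2.9275.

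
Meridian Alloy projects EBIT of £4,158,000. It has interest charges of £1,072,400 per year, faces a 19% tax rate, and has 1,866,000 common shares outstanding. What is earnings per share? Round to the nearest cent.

Pre-tax income = £4,158,000 − £1,072,400.00 = £3,085,600.00.
Net income = £3,085,600.00 × (1 − 0.19) = £2,499,336.00.
EPS = £2,499,336.00 ÷ 1,866,000 = £1.34.

£1.34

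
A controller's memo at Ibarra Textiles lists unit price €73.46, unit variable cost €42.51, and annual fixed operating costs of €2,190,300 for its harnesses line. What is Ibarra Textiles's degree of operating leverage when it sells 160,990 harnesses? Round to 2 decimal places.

1.78

Contribution at this volume is 160,990 × €30.95 = €4,982,640.50.
Subtracting fixed costs: EBIT = €4,982,640.50 − €2,190,300 = €2,792,340.50.
DOL = contribution ÷ EBIT = €4,982,640.50 ÷ €2,792,340.50 = 1.7844.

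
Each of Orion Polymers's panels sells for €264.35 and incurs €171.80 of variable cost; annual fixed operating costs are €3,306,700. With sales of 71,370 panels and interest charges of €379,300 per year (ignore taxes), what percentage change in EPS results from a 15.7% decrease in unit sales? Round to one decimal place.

-35.5%

Contribution at this volume is 71,370 × €92.55 = €6,605,293.50.
Subtracting fixed costs: EBIT = €6,605,293.50 − €3,306,700 = €3,298,593.50.
Interest = €379,300.00, so EBIT − I = €2,919,293.50.
DCL = total CM / (EBIT − I) = €6,605,293.50 / €2,919,293.50 = 2.2626.
%ΔEPS = DCL × %ΔSales = 2.2626 × -15.7% = -35.5%.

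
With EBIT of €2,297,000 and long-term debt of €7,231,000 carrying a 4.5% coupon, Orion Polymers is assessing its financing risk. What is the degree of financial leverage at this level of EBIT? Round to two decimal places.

1.17

Interest = €325,395.00.
Degree of financial leverage = EBIT / (EBIT − interest) = €2,297,000 / €1,971,605.00 = 1.1650.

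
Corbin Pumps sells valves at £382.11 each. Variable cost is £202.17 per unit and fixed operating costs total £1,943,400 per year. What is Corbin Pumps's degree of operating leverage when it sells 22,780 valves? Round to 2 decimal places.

1.90

At 22,780 units, contribution = 22,780 × £179.94 = £4,099,033.20.
Subtracting fixed costs: EBIT = £4,099,033.20 − £1,943,400 = £2,155,633.20.
So DOL = total CM / EBIT = £4,099,033.20 / £2,155,633.20 = 1.9015.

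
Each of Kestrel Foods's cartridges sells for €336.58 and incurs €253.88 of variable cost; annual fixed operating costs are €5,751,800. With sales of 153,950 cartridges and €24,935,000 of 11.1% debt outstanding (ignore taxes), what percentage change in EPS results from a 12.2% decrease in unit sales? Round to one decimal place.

Total contribution margin = 153,950 × €82.70 = €12,731,665.00.
EBIT = €12,731,665.00 − €5,751,800 = €6,979,865.00.
Interest = €2,767,785.00, so EBIT − I = €4,212,080.00.
Degree of combined leverage = contribution ÷ (EBIT − I) = €12,731,665.00 ÷ €4,212,080.00 = 3.0227.
EPS therefore changes by 3.0227 × (-12.2%) = -36.9%.

-36.9%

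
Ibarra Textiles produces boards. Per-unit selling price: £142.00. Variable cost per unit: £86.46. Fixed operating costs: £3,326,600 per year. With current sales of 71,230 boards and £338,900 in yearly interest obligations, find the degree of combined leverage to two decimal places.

At 71,230 units, contribution = 71,230 × £55.54 = £3,956,114.20.
Operating income = contribution − fixed costs = £3,956,114.20 − £3,326,600 = £629,514.20. Interest = £338,900.00, so EBIT − I = £290,614.20.
DCL = contribution ÷ (EBIT − I) = £3,956,114.20 ÷ £290,614.20 = 13.6129.

13.61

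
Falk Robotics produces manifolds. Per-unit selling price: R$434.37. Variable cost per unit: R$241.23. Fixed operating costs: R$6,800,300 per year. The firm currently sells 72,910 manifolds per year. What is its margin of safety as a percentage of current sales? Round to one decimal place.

Each unit contributes R$434.37 − R$241.23 = R$193.14. Break-even units = R$6,800,300 ÷ R$193.14 = 35,209.17; break-even revenue = 35,209.17 × R$434.37 = R$15,293,809.21.
Actual sales revenue = 72,910 × R$434.37 = R$31,669,916.70.
Margin of safety = (R$31,669,916.70 − R$15,293,809.21) ÷ R$31,669,916.70 = 51.7%.

51.7%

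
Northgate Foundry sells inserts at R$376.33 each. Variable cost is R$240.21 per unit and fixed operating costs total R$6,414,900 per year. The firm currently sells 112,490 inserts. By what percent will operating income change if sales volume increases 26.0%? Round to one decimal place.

Total contribution margin = 112,490 × R$136.12 = R$15,312,138.80.
EBIT = R$15,312,138.80 − R$6,414,900 = R$8,897,238.80.
Degree of operating leverage = R$15,312,138.80 / R$8,897,238.80 = 1.7210.
So EBIT moves 1.7210 × (+26.0%) = +44.7%.

+44.7%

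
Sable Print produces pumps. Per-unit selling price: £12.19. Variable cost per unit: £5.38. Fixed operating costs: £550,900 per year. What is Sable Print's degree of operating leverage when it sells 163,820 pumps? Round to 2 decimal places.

1.98

Contribution at this volume is 163,820 × £6.81 = £1,115,614.20.
Operating income = contribution − fixed costs = £1,115,614.20 − £550,900 = £564,714.20.
Degree of operating leverage = £1,115,614.20 / £564,714.20 = 1.9755.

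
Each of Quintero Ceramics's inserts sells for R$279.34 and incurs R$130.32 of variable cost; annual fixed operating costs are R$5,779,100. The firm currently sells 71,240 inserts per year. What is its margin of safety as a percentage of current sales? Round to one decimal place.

45.6%

Each unit contributes R$279.34 − R$130.32 = R$149.02. Break-even units = R$5,779,100 ÷ R$149.02 = 38,780.70; break-even revenue = 38,780.70 × R$279.34 = R$10,833,000.90.
Current sales = 71,240 × R$279.34 = R$19,900,181.60.
Margin of safety = (R$19,900,181.60 − R$10,833,000.90) ÷ R$19,900,181.60 = 45.6%.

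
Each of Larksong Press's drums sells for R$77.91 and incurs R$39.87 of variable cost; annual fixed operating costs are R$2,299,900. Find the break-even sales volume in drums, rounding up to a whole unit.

60,461 drums

Each unit contributes R$77.91 − R$39.87 = R$38.04.
Break-even volume = fixed costs ÷ CM per unit = R$2,299,900 ÷ R$38.04 = 60,460.04, so 60,461 drums.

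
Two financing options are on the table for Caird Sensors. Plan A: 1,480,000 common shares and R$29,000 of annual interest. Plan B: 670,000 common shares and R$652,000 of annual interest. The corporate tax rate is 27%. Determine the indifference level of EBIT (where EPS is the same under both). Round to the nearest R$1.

Set EPS_A = EPS_B: (EBIT − R$29,000)(1 − 0.27) ÷ 1,480,000 = (EBIT − R$652,000)(1 − 0.27) ÷ 670,000.
The (1 − t) factor cancels: (EBIT − 29,000) × 670,000 = (EBIT − 652,000) × 1,480,000.
Solving, EBIT = (652,000·1,480,000 − 29,000·670,000) / (1,480,000 − 670,000) = 945,530,000,000 / 810,000 = 1,167,320.99.

R$1,167,321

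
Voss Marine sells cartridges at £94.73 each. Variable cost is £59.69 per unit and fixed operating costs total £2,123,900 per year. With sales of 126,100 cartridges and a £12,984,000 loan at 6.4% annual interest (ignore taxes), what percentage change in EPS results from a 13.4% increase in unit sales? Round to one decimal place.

+40.5%

Contribution at this volume is 126,100 × £35.04 = £4,418,544.00.
Subtracting fixed costs: EBIT = £4,418,544.00 − £2,123,900 = £2,294,644.00.
After interest of £830,976.00, pre-tax earnings = £1,463,668.00.
Degree of combined leverage = contribution ÷ (EBIT − I) = £4,418,544.00 ÷ £1,463,668.00 = 3.0188.
%ΔEPS = DCL × %ΔSales = 3.0188 × +13.4% = +40.5%.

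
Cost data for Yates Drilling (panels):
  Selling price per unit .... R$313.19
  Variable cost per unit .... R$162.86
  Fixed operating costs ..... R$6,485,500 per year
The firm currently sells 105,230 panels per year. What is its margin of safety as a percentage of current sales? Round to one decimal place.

59.0%

Contribution margin per unit = R$313.19 − R$162.86 = R$150.33. Break-even units = R$6,485,500 ÷ R$150.33 = 43,141.75; break-even revenue = 43,141.75 × R$313.19 = R$13,511,566.19.
Current sales = 105,230 × R$313.19 = R$32,956,983.70.
Margin of safety = (R$32,956,983.70 − R$13,511,566.19) ÷ R$32,956,983.70 = 59.0%.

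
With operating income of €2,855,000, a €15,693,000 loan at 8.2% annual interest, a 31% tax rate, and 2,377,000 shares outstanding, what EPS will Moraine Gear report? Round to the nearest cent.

€0.46

Pre-tax income = €2,855,000 − €1,286,826.00 = €1,568,174.00.
After tax at 31%: net income = €1,568,174.00 × 0.69 = €1,082,040.06.
EPS = €1,082,040.06 ÷ 2,377,000 = €0.46.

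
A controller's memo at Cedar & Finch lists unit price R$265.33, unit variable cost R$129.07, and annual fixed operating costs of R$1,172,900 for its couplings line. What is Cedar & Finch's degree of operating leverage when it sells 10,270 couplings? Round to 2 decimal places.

6.18

Contribution at this volume is 10,270 × R$136.26 = R$1,399,390.20.
Operating income = contribution − fixed costs = R$1,399,390.20 − R$1,172,900 = R$226,490.20.
So DOL = total CM / EBIT = R$1,399,390.20 / R$226,490.20 = 6.1786.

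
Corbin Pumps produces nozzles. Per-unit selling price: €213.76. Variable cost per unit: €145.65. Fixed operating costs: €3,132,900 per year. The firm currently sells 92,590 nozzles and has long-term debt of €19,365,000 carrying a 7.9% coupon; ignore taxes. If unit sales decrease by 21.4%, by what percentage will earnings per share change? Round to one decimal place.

Total contribution margin = 92,590 × €68.11 = €6,306,304.90.
Subtracting fixed costs: EBIT = €6,306,304.90 − €3,132,900 = €3,173,404.90.
After interest of €1,529,835.00, pre-tax earnings = €1,643,569.90.
DCL = total CM / (EBIT − I) = €6,306,304.90 / €1,643,569.90 = 3.8370.
%ΔEPS = DCL × %ΔSales = 3.8370 × -21.4% = -82.1%.

-82.1%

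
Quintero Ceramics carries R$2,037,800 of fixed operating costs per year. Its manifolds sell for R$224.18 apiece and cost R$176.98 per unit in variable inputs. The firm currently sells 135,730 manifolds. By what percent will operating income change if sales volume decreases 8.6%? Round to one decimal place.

At 135,730 units, contribution = 135,730 × R$47.20 = R$6,406,456.00.
Operating income = contribution − fixed costs = R$6,406,456.00 − R$2,037,800 = R$4,368,656.00.
DOL = contribution ÷ EBIT = R$6,406,456.00 ÷ R$4,368,656.00 = 1.4665.
%ΔEBIT = DOL × %ΔSales = 1.4665 × -8.6% = -12.6%.

-12.6%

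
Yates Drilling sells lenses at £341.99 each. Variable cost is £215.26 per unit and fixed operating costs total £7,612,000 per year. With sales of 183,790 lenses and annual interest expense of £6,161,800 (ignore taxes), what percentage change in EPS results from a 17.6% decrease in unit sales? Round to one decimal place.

At 183,790 units, contribution = 183,790 × £126.73 = £23,291,706.70.
Operating income = contribution − fixed costs = £23,291,706.70 − £7,612,000 = £15,679,706.70.
Interest = £6,161,800.00, so EBIT − I = £9,517,906.70.
Degree of combined leverage = contribution ÷ (EBIT − I) = £23,291,706.70 ÷ £9,517,906.70 = 2.4471.
%ΔEPS = DCL × %ΔSales = 2.4471 × -17.6% = -43.1%.

-43.1%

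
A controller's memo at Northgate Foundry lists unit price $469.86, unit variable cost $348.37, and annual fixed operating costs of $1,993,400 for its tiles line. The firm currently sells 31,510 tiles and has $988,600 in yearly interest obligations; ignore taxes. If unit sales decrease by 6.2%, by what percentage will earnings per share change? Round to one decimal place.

-28.1%

Contribution at this volume is 31,510 × $121.49 = $3,828,149.90.
Operating income = contribution − fixed costs = $3,828,149.90 − $1,993,400 = $1,834,749.90.
Interest = $988,600.00, so EBIT − I = $846,149.90.
DCL = total CM / (EBIT − I) = $3,828,149.90 / $846,149.90 = 4.5242.
%ΔEPS = DCL × %ΔSales = 4.5242 × -6.2% = -28.1%.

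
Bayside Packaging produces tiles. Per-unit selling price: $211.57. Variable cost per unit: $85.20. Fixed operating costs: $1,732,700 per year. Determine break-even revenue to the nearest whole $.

CM per unit = $211.57 − $85.20 = $126.37; CM ratio = $126.37 / $211.57 = 0.5973.
Break-even revenue = fixed costs × price ÷ CM = $1,732,700 × $211.57 ÷ $126.37 = $2,900,905.

$2,900,905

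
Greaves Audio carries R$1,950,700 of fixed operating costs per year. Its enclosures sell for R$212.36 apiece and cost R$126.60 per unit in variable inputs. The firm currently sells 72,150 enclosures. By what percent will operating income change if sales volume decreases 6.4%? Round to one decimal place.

At 72,150 units, contribution = 72,150 × R$85.76 = R$6,187,584.00.
Subtracting fixed costs: EBIT = R$6,187,584.00 − R$1,950,700 = R$4,236,884.00.
DOL = contribution ÷ EBIT = R$6,187,584.00 ÷ R$4,236,884.00 = 1.4604.
%ΔEBIT = DOL × %ΔSales = 1.4604 × -6.4% = -9.3%.

-9.3%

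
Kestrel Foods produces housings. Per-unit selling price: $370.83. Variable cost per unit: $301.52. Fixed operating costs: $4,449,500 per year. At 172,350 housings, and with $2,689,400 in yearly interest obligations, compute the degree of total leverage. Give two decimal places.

Contribution at this volume is 172,350 × $69.31 = $11,945,578.50.
Subtracting fixed costs: EBIT = $11,945,578.50 − $4,449,500 = $7,496,078.50. Interest = $2,689,400.00, so EBIT − I = $4,806,678.50.
Degree of total leverage = total CM / (EBIT − interest) = $11,945,578.50 / $4,806,678.50 = 2.4852.

2.49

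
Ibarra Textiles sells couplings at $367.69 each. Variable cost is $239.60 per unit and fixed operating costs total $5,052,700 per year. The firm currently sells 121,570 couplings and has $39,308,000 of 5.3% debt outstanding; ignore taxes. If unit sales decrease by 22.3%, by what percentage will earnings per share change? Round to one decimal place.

-41.2%

Contribution at this volume is 121,570 × $128.09 = $15,571,901.30.
Operating income = contribution − fixed costs = $15,571,901.30 − $5,052,700 = $10,519,201.30.
Interest = $2,083,324.00, so EBIT − I = $8,435,877.30.
DCL = total CM / (EBIT − I) = $15,571,901.30 / $8,435,877.30 = 1.8459.
EPS therefore changes by 1.8459 × (-22.3%) = -41.2%.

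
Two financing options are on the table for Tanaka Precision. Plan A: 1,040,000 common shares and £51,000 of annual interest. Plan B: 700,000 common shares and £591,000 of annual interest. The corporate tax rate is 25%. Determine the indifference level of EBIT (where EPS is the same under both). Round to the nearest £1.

Set EPS_A = EPS_B: (EBIT − £51,000)(1 − 0.25) ÷ 1,040,000 = (EBIT − £591,000)(1 − 0.25) ÷ 700,000.
The (1 − t) factor cancels: (EBIT − 51,000) × 700,000 = (EBIT − 591,000) × 1,040,000.
Solving, EBIT = (591,000·1,040,000 − 51,000·700,000) / (1,040,000 − 700,000) = 578,940,000,000 / 340,000 = 1,702,764.71.

£1,702,765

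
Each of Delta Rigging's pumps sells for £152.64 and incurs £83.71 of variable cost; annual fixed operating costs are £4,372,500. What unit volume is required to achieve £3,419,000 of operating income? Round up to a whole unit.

Each unit contributes £152.64 − £83.71 = £68.93.
Units = (FC + target) / CM = (£4,372,500 + £3,419,000) / £68.93 = 113,034.96, so 113,035 pumps.

113,035 pumps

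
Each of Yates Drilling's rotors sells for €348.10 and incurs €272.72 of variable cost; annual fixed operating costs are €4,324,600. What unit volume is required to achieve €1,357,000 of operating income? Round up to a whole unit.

75,373 rotors

Unit CM = price − variable cost = €348.10 − €272.72 = €75.38.
Units = (FC + target) / CM = (€4,324,600 + €1,357,000) / €75.38 = 75,372.78, so 75,373 rotors.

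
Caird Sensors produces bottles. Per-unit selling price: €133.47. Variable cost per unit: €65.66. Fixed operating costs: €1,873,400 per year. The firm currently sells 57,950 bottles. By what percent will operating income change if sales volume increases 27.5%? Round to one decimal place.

Total contribution margin = 57,950 × €67.81 = €3,929,589.50.
EBIT = €3,929,589.50 − €1,873,400 = €2,056,189.50.
Degree of operating leverage = €3,929,589.50 / €2,056,189.50 = 1.9111.
%ΔEBIT = DOL × %ΔSales = 1.9111 × +27.5% = +52.6%.

+52.6%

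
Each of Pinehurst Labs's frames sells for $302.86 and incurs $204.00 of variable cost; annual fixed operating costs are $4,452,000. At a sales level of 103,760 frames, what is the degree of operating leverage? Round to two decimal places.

Total contribution margin = 103,760 × $98.86 = $10,257,713.60.
EBIT = $10,257,713.60 − $4,452,000 = $5,805,713.60.
Degree of operating leverage = $10,257,713.60 / $5,805,713.60 = 1.7668.

1.77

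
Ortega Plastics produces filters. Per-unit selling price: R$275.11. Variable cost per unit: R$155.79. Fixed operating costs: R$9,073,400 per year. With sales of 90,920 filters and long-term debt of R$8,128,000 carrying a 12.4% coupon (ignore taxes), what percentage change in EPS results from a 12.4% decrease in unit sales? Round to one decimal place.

-175.3%

At 90,920 units, contribution = 90,920 × R$119.32 = R$10,848,574.40.
Subtracting fixed costs: EBIT = R$10,848,574.40 − R$9,073,400 = R$1,775,174.40.
Interest = R$1,007,872.00, so EBIT − I = R$767,302.40.
DCL = total CM / (EBIT − I) = R$10,848,574.40 / R$767,302.40 = 14.1386.
EPS therefore changes by 14.1386 × (-12.4%) = -175.3%.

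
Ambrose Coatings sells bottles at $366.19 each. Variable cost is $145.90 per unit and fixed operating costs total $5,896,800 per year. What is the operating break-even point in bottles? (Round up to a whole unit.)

Each unit contributes $366.19 − $145.90 = $220.29.
Break-even Q = $5,896,800 / $220.29 = 26,768.35 → 26,769 bottles.

26,769 bottles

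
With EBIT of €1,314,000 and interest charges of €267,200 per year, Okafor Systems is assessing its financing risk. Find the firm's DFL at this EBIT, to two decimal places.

Annual interest charges come to €267,200.00.
DFL = EBIT ÷ (EBIT − I) = €1,314,000 ÷ (€1,314,000 − €267,200.00) = €1,314,000 ÷ €1,046,800.00 = 1.2553.

1.26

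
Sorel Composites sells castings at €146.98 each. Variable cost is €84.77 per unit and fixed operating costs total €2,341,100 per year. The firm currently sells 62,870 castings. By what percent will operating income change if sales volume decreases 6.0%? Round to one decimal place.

At 62,870 units, contribution = 62,870 × €62.21 = €3,911,142.70.
EBIT = €3,911,142.70 − €2,341,100 = €1,570,042.70.
So DOL = total CM / EBIT = €3,911,142.70 / €1,570,042.70 = 2.4911.
Operating income changes by 2.4911 × -6.0% = -14.9%.

-14.9%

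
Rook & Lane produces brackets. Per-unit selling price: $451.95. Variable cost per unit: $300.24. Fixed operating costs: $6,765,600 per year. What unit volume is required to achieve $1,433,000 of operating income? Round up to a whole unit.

Each unit contributes $451.95 − $300.24 = $151.71.
Required volume = (fixed costs + target profit) ÷ CM = ($6,765,600 + $1,433,000) ÷ $151.71 = 54,041.26, so 54,042 brackets.

54,042 brackets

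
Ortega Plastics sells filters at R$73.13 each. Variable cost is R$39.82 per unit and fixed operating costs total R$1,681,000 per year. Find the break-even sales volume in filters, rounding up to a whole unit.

Unit CM = price − variable cost = R$73.13 − R$39.82 = R$33.31.
Break-even Q = R$1,681,000 / R$33.31 = 50,465.33 → 50,466 filters.

50,466 filters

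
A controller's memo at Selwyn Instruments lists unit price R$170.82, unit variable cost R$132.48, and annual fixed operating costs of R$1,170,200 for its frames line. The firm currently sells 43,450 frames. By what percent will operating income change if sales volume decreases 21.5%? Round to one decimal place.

-72.3%

Total contribution margin = 43,450 × R$38.34 = R$1,665,873.00.
Operating income = contribution − fixed costs = R$1,665,873.00 − R$1,170,200 = R$495,673.00.
So DOL = total CM / EBIT = R$1,665,873.00 / R$495,673.00 = 3.3608.
So EBIT moves 3.3608 × (-21.5%) = -72.3%.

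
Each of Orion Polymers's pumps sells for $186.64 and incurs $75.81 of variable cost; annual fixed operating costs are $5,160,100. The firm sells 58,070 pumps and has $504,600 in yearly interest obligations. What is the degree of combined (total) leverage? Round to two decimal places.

Contribution at this volume is 58,070 × $110.83 = $6,435,898.10.
Subtracting fixed costs: EBIT = $6,435,898.10 − $5,160,100 = $1,275,798.10. Interest = $504,600.00.
DOL = $6,435,898.10 ÷ $1,275,798.10 = 5.0446; DFL = $1,275,798.10 ÷ $771,198.10 = 1.6543.
DCL = DOL × DFL = 5.0446 × 1.6543 = 8.3453.

8.35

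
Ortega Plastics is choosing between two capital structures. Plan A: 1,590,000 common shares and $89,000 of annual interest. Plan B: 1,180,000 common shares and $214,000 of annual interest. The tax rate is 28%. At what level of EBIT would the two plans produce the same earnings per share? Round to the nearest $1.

Set EPS_A = EPS_B: (EBIT − $89,000)(1 − 0.28) ÷ 1,590,000 = (EBIT − $214,000)(1 − 0.28) ÷ 1,180,000.
Cancelling (1 − t) and cross-multiplying: 1,180,000·(EBIT − 89,000) = 1,590,000·(EBIT − 214,000).
EBIT × (1,590,000 − 1,180,000) = 214,000 × 1,590,000 − 89,000 × 1,180,000 = 235,240,000,000, so EBIT = 235,240,000,000 ÷ 410,000 = 573,756.10.

$573,756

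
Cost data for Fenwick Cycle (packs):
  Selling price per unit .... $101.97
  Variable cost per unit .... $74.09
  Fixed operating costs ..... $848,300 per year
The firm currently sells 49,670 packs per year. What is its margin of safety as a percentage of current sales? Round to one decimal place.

38.7%

Each unit contributes $101.97 − $74.09 = $27.88. Break-even units = $848,300 ÷ $27.88 = 30,426.83; break-even revenue = 30,426.83 × $101.97 = $3,102,623.78.
Current sales = 49,670 × $101.97 = $5,064,849.90.
Margin of safety = ($5,064,849.90 − $3,102,623.78) ÷ $5,064,849.90 = 38.7%.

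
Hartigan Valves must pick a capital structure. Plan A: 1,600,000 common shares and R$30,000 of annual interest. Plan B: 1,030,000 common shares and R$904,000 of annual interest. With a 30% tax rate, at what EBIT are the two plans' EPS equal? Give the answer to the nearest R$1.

Set EPS_A = EPS_B: (EBIT − R$30,000)(1 − 0.30) ÷ 1,600,000 = (EBIT − R$904,000)(1 − 0.30) ÷ 1,030,000.
The (1 − t) factor cancels: (EBIT − 30,000) × 1,030,000 = (EBIT − 904,000) × 1,600,000.
Solving, EBIT = (904,000·1,600,000 − 30,000·1,030,000) / (1,600,000 − 1,030,000) = 1,415,500,000,000 / 570,000 = 2,483,333.33.

R$2,483,333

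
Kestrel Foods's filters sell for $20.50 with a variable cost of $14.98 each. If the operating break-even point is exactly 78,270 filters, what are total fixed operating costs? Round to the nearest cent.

$432,050.40

Each unit contributes $20.50 − $14.98 = $5.52.
Fixed costs = break-even units × CM = 78,270 × $5.52 = $432,050.40.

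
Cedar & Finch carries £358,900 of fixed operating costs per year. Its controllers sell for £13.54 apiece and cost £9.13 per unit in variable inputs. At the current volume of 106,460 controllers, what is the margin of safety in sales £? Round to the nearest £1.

Each unit contributes £13.54 − £9.13 = £4.41. Break-even units = £358,900 ÷ £4.41 = 81,383.22; break-even revenue = 81,383.22 × £13.54 = £1,101,928.80.
Actual sales revenue = 106,460 × £13.54 = £1,441,468.40.
Margin of safety = £1,441,468.40 − £1,101,928.80 = £339,540.

£339,540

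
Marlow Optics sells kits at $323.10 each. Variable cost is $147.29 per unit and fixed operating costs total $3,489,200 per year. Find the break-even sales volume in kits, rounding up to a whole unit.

19,847 kits

Unit CM = price − variable cost = $323.10 − $147.29 = $175.81.
Units to break even: $3,489,200 ÷ $175.81 = 19,846.43, rounded up to 19,847.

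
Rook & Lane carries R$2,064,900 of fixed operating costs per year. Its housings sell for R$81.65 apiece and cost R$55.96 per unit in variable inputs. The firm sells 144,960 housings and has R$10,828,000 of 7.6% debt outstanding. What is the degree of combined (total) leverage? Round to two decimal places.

4.45

Contribution at this volume is 144,960 × R$25.69 = R$3,724,022.40.
Operating income = contribution − fixed costs = R$3,724,022.40 − R$2,064,900 = R$1,659,122.40. Interest = R$822,928.00.
DOL = R$3,724,022.40 ÷ R$1,659,122.40 = 2.2446; DFL = R$1,659,122.40 ÷ R$836,194.40 = 1.9841.
DCL = DOL × DFL = 2.2446 × 1.9841 = 4.4535.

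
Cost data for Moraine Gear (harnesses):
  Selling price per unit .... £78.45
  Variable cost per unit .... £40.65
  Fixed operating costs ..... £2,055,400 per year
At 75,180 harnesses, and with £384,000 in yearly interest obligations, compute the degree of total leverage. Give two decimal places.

Total contribution margin = 75,180 × £37.80 = £2,841,804.00.
EBIT = £2,841,804.00 − £2,055,400 = £786,404.00. Interest = £384,000.00, so EBIT − I = £402,404.00.
Degree of total leverage = total CM / (EBIT − interest) = £2,841,804.00 / £402,404.00 = 7.0621.

7.06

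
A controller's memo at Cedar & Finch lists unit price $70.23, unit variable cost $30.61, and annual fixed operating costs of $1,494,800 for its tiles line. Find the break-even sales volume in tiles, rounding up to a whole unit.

Unit CM = price − variable cost = $70.23 − $30.61 = $39.62.
Break-even Q = $1,494,800 / $39.62 = 37,728.42 → 37,729 tiles.

37,729 tiles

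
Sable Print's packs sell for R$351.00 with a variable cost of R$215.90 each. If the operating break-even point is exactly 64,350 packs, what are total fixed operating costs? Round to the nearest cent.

R$8,693,685.00

Each unit contributes R$351.00 − R$215.90 = R$135.10.
Since BE = FC / CM, FC = 64,350 × R$135.10 = R$8,693,685.00.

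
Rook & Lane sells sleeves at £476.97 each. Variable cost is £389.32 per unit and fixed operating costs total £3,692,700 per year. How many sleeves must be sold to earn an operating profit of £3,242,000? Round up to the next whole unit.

79,119 sleeves

Each unit contributes £476.97 − £389.32 = £87.65.
Units = (FC + target) / CM = (£3,692,700 + £3,242,000) / £87.65 = 79,118.08, so 79,119 sleeves.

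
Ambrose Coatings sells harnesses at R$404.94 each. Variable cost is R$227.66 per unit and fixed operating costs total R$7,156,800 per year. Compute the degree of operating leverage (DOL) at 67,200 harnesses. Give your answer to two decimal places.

2.50

At 67,200 units, contribution = 67,200 × R$177.28 = R$11,913,216.00.
Operating income = contribution − fixed costs = R$11,913,216.00 − R$7,156,800 = R$4,756,416.00.
So DOL = total CM / EBIT = R$11,913,216.00 / R$4,756,416.00 = 2.5047.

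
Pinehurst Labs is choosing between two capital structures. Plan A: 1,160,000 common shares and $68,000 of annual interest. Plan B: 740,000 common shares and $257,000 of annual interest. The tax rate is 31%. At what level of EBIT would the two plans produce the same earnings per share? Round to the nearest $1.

Set EPS_A = EPS_B: (EBIT − $68,000)(1 − 0.31) ÷ 1,160,000 = (EBIT − $257,000)(1 − 0.31) ÷ 740,000.
Cancelling (1 − t) and cross-multiplying: 740,000·(EBIT − 68,000) = 1,160,000·(EBIT − 257,000).
Solving, EBIT = (257,000·1,160,000 − 68,000·740,000) / (1,160,000 − 740,000) = 247,800,000,000 / 420,000 = 590,000.00.

$590,000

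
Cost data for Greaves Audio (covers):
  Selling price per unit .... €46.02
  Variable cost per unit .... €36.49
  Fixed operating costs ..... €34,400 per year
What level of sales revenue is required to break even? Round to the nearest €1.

Contribution margin per unit = €46.02 − €36.49 = €9.53, a CM ratio of €9.53 ÷ €46.02 = 0.2071.
Break-even revenue = fixed costs × price ÷ CM = €34,400 × €46.02 ÷ €9.53 = €166,116.

€166,116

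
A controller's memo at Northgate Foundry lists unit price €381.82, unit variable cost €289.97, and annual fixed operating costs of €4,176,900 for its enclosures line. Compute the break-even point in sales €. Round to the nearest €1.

Contribution margin per unit = €381.82 − €289.97 = €91.85, a CM ratio of €91.85 ÷ €381.82 = 0.2406.
Break-even sales = FC ÷ CM ratio = €4,176,900 × €381.82 / €91.85 = €17,363,353.

€17,363,353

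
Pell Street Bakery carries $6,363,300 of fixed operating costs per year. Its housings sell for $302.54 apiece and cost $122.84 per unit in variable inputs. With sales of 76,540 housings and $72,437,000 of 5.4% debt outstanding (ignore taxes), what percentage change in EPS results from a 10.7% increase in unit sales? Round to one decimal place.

+42.3%

At 76,540 units, contribution = 76,540 × $179.70 = $13,754,238.00.
EBIT = $13,754,238.00 − $6,363,300 = $7,390,938.00.
Interest = $3,911,598.00, so EBIT − I = $3,479,340.00.
DCL = total CM / (EBIT − I) = $13,754,238.00 / $3,479,340.00 = 3.9531.
EPS therefore changes by 3.9531 × (+10.7%) = +42.3%.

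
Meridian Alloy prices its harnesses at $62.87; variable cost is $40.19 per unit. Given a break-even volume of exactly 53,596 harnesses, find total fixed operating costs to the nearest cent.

$1,215,557.28

Each unit contributes $62.87 − $40.19 = $22.68.
Fixed costs = break-even units × CM = 53,596 × $22.68 = $1,215,557.28.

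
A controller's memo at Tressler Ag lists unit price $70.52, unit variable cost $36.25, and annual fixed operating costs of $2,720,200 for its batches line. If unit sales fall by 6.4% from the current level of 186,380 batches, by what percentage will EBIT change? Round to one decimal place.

Contribution at this volume is 186,380 × $34.27 = $6,387,242.60.
Subtracting fixed costs: EBIT = $6,387,242.60 − $2,720,200 = $3,667,042.60.
Degree of operating leverage = $6,387,242.60 / $3,667,042.60 = 1.7418.
%ΔEBIT = DOL × %ΔSales = 1.7418 × -6.4% = -11.1%.

-11.1%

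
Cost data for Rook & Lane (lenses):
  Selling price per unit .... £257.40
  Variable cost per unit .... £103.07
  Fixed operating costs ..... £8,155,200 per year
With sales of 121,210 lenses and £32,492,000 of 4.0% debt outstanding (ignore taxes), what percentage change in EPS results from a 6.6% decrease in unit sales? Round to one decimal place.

Total contribution margin = 121,210 × £154.33 = £18,706,339.30.
Subtracting fixed costs: EBIT = £18,706,339.30 − £8,155,200 = £10,551,139.30.
After interest of £1,299,680.00, pre-tax earnings = £9,251,459.30.
Degree of combined leverage = contribution ÷ (EBIT − I) = £18,706,339.30 ÷ £9,251,459.30 = 2.0220.
EPS therefore changes by 2.0220 × (-6.6%) = -13.3%.

-13.3%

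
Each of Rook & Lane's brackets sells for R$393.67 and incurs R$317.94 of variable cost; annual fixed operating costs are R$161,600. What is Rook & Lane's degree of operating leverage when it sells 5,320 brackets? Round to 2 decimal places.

Contribution at this volume is 5,320 × R$75.73 = R$402,883.60.
Subtracting fixed costs: EBIT = R$402,883.60 − R$161,600 = R$241,283.60.
DOL = contribution ÷ EBIT = R$402,883.60 ÷ R$241,283.60 = 1.6698.

1.67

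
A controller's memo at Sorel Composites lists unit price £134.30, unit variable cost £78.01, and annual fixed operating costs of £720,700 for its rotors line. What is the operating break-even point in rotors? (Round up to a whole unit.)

12,804 rotors

Each unit contributes £134.30 − £78.01 = £56.29.
Break-even volume = fixed costs ÷ CM per unit = £720,700 ÷ £56.29 = 12,803.34, so 12,804 rotors.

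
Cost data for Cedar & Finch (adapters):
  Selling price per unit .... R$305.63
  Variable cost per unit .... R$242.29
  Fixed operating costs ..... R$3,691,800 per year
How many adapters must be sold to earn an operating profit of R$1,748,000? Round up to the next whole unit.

Contribution margin per unit = R$305.63 − R$242.29 = R$63.34.
Need Q such that Q × R$63.34 − R$3,691,800 = R$1,748,000, i.e. Q = R$5,439,800 / R$63.34 = 85,882.54 → 85,883.

85,883 adapters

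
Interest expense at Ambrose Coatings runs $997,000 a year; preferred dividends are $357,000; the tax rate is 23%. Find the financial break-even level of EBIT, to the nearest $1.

$1,460,636

Grossing the preferred dividend up to pre-tax terms: $357,000 / (1 − 0.23) = $463,636.36.
Financial break-even EBIT = interest + D_p ÷ (1 − t) = $997,000 + $463,636.36 = $1,460,636.36.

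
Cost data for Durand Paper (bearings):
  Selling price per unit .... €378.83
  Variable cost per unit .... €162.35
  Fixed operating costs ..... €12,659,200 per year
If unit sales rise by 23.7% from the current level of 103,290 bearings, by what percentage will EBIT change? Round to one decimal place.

+54.6%

Contribution at this volume is 103,290 × €216.48 = €22,360,219.20.
Subtracting fixed costs: EBIT = €22,360,219.20 − €12,659,200 = €9,701,019.20.
DOL = contribution ÷ EBIT = €22,360,219.20 ÷ €9,701,019.20 = 2.3049.
%ΔEBIT = DOL × %ΔSales = 2.3049 × +23.7% = +54.6%.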